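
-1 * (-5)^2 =-25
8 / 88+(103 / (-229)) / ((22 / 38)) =-1728 / 2519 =-0.69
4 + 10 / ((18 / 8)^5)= 246436 / 59049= 4.17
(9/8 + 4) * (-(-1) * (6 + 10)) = 82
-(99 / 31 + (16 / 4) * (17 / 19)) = -3989 / 589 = -6.77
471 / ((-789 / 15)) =-2355 / 263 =-8.95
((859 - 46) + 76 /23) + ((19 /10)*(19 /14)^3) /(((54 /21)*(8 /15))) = 709538183 /865536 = 819.77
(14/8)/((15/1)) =7/60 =0.12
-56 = -56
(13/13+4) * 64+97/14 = 4577/14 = 326.93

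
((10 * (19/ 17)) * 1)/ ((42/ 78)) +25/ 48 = 121535/ 5712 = 21.28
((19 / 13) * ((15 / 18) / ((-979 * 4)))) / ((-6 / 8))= 95 / 229086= 0.00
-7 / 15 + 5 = 4.53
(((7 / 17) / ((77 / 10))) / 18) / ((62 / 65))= 325 / 104346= 0.00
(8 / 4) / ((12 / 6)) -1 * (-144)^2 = -20735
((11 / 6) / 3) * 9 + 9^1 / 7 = 95 / 14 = 6.79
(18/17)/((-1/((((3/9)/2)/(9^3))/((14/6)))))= -1/9639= -0.00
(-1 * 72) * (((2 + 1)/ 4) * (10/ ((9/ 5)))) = -300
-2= -2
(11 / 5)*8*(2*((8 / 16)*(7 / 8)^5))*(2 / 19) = 0.95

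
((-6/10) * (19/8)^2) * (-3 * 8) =3249/40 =81.22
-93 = -93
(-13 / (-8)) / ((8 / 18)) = 117 / 32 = 3.66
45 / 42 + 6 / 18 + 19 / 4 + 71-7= 5893 / 84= 70.15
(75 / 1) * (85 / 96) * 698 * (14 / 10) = 1038275 / 16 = 64892.19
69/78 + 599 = 15597/26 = 599.88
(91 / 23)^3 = 753571 / 12167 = 61.94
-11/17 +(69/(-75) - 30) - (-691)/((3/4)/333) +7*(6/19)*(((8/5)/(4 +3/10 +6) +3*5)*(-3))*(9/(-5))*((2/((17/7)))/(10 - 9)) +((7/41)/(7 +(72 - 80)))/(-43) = 450048445047659/1466331175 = 306921.42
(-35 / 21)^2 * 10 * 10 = 2500 / 9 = 277.78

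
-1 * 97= -97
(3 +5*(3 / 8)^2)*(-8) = -237 / 8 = -29.62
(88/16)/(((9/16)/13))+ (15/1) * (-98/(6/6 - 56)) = 15230/99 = 153.84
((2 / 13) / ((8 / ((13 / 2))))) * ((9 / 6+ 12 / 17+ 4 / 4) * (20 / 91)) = 0.09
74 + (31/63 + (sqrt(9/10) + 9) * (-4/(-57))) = 2 * sqrt(10)/95 + 89923/1197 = 75.19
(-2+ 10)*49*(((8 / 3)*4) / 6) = 6272 / 9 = 696.89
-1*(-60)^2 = -3600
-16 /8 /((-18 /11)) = 11 /9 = 1.22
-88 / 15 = -5.87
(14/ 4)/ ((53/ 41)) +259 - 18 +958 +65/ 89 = 11343799/ 9434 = 1202.44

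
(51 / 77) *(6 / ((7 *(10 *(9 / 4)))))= 68 / 2695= 0.03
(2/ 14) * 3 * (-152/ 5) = -456/ 35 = -13.03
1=1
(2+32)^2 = 1156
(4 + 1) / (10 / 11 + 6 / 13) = 715 / 196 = 3.65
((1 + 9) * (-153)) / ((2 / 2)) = -1530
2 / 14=1 / 7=0.14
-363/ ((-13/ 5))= 1815/ 13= 139.62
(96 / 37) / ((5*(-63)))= -32 / 3885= -0.01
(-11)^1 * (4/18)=-22/9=-2.44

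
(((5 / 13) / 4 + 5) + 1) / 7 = 317 / 364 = 0.87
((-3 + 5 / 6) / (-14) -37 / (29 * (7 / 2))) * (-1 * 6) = 73 / 58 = 1.26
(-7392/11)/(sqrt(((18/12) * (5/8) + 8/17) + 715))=-2688 * sqrt(3312671)/194863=-25.11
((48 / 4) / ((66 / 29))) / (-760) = -29 / 4180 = -0.01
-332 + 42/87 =-9614/29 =-331.52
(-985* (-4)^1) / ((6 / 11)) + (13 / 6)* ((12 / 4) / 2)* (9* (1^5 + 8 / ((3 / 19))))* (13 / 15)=102397 / 12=8533.08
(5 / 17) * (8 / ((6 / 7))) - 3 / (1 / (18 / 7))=-4.97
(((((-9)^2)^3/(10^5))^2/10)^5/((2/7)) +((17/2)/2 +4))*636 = 2026307463804761937189869150244190409221132373449628281424313/5000000000000000000000000000000000000000000000000000000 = 405261.49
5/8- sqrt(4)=-11/8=-1.38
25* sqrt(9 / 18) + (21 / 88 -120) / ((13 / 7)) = -73773 / 1144 + 25* sqrt(2) / 2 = -46.81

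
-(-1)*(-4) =-4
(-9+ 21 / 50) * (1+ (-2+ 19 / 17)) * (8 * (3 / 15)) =-3432 / 2125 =-1.62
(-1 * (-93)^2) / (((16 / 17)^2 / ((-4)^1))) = 39055.64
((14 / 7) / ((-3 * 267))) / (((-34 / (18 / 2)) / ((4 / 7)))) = 4 / 10591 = 0.00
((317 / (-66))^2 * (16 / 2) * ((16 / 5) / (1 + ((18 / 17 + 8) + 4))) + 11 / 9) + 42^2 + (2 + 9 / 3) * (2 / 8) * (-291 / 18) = 6201462841 / 3470280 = 1787.02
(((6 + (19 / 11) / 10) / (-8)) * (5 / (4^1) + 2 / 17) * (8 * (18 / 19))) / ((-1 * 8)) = 568323 / 568480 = 1.00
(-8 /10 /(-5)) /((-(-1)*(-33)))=-4 /825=-0.00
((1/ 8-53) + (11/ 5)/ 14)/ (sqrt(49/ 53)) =-14761 * sqrt(53)/ 1960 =-54.83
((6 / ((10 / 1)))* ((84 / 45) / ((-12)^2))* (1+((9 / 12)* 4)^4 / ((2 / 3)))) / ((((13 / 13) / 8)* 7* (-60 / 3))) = -49 / 900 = -0.05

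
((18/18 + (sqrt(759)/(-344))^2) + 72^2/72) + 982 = 124845239/118336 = 1055.01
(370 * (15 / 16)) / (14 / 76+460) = 17575 / 23316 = 0.75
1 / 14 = 0.07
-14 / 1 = -14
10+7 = 17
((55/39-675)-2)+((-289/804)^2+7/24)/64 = -363340863617/537818112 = -675.58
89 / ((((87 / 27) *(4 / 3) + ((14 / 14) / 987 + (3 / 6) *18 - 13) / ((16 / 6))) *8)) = 790587 / 198743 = 3.98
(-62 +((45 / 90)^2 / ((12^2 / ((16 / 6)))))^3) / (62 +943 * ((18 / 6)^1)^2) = -624817151 / 86154223104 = -0.01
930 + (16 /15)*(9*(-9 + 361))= 21546 /5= 4309.20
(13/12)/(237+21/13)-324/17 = -12057703/632808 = -19.05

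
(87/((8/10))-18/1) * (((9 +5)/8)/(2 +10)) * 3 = 2541/64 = 39.70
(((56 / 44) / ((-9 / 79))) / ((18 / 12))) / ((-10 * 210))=79 / 22275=0.00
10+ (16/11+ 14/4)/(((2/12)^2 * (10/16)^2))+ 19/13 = 1673359/3575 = 468.07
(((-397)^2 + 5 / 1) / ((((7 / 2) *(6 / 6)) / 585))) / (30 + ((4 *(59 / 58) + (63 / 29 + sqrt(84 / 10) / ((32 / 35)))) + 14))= 493229.35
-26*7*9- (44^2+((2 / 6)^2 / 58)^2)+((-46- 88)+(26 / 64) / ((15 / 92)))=-10096917337 / 2724840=-3705.51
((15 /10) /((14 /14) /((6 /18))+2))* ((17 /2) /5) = 51 /100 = 0.51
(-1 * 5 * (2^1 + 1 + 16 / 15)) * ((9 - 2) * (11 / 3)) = -4697 / 9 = -521.89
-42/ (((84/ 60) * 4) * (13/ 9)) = -135/ 26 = -5.19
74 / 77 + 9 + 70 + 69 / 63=18724 / 231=81.06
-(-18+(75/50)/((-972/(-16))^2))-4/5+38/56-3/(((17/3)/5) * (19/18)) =13680681367/890065260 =15.37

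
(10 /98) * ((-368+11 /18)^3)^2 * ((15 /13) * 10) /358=10454449021513338178701125 /1292725272384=8087139042492.45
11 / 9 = 1.22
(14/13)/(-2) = -0.54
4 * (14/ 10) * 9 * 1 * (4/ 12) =84/ 5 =16.80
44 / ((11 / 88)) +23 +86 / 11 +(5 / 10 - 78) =6717 / 22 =305.32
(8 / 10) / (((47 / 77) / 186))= 57288 / 235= 243.78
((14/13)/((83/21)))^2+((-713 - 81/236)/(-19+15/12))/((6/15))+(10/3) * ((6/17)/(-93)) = 1550320396117133/15421091545938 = 100.53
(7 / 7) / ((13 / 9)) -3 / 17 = 0.52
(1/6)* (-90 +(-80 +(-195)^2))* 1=6309.17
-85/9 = -9.44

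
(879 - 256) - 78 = 545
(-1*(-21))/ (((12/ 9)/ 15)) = 945/ 4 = 236.25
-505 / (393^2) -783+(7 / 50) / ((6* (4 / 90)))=-4834119451 / 6177960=-782.48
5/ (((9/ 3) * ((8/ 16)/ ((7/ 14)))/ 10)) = 50/ 3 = 16.67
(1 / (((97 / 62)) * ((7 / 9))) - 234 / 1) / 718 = -79164 / 243761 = -0.32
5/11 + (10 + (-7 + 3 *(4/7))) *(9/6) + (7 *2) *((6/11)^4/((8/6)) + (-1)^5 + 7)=18950957/204974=92.46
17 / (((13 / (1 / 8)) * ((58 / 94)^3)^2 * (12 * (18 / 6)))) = 183246660593 / 2227018513824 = 0.08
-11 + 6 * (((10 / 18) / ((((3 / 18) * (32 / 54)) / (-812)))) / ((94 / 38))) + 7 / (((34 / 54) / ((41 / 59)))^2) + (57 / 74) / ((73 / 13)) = -2830293112314731 / 255419649046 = -11080.95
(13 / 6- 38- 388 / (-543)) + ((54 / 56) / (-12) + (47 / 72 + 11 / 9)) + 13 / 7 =-637899 / 20272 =-31.47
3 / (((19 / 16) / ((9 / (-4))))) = -108 / 19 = -5.68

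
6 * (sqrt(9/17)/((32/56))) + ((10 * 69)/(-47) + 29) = 63 * sqrt(17)/34 + 673/47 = 21.96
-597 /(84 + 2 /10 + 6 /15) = -995 /141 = -7.06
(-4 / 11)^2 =16 / 121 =0.13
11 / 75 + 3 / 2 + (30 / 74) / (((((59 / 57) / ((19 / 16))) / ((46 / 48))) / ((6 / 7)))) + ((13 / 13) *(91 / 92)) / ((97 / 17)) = 360348589319 / 163641172800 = 2.20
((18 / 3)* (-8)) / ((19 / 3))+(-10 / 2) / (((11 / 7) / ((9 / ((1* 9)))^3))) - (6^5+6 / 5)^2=-316033344389 / 5225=-60484850.60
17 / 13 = 1.31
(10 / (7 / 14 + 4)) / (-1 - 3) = -5 / 9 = -0.56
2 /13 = 0.15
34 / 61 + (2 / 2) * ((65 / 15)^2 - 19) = 184 / 549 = 0.34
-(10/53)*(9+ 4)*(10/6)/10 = -65/159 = -0.41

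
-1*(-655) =655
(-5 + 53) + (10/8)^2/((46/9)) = 35553/736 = 48.31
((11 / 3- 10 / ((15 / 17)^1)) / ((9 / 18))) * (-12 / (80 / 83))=1909 / 10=190.90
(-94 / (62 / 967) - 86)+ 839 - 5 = -22261 / 31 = -718.10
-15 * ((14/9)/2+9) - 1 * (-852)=2116/3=705.33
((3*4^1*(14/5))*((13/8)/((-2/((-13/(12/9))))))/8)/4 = 10647/1280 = 8.32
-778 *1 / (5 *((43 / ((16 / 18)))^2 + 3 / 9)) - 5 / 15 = -2694983 / 6740565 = -0.40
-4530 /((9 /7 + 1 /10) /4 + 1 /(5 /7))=-422800 /163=-2593.87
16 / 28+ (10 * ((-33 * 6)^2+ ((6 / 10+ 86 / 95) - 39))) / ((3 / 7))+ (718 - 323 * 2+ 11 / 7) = 364669747 / 399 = 913959.27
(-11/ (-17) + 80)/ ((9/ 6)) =914/ 17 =53.76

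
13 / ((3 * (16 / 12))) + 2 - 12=-27 / 4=-6.75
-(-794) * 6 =4764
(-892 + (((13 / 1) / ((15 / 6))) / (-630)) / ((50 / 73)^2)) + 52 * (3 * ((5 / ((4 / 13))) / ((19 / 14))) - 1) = 923.88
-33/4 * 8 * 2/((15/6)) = -264/5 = -52.80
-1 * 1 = -1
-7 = -7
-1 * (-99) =99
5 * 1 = 5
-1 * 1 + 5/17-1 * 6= -6.71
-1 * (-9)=9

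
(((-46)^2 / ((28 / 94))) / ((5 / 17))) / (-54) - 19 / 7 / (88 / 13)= -37228393 / 83160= -447.67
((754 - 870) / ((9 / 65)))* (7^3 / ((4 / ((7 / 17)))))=-4525885 / 153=-29580.95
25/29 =0.86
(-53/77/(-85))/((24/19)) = 1007/157080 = 0.01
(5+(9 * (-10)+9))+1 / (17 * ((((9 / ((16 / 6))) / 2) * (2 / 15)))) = -11588 / 153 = -75.74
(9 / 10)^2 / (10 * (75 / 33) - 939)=-0.00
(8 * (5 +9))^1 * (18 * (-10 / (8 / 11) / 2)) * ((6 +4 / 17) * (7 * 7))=-4234637.65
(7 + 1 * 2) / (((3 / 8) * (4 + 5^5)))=8 / 1043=0.01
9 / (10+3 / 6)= 6 / 7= 0.86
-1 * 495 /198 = -5 /2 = -2.50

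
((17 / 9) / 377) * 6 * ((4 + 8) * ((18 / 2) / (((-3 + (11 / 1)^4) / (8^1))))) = 4896 / 2759263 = 0.00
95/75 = 19/15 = 1.27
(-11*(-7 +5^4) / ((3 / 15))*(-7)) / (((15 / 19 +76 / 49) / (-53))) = -11740179990 / 2179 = -5387875.17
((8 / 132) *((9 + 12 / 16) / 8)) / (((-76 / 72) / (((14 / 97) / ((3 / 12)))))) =-819 / 20273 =-0.04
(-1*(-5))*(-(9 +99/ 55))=-54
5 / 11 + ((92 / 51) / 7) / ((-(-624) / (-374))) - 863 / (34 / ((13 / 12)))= -33322981 / 1225224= -27.20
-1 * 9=-9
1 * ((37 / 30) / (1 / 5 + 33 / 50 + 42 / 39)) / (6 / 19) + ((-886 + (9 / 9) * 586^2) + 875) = 7781836565 / 22662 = 343387.02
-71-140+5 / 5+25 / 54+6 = -203.54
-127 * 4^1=-508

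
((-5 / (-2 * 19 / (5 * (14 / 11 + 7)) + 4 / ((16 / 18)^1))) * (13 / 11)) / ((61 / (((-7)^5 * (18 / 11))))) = 17894412900 / 24054679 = 743.91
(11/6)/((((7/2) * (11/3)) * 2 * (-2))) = -1/28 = -0.04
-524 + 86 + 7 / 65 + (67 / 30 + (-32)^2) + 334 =359713 / 390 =922.34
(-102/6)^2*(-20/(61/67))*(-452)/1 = 2869533.11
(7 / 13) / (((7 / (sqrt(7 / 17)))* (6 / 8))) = 4* sqrt(119) / 663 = 0.07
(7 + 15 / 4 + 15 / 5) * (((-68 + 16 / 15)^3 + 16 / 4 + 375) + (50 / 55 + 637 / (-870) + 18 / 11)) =-4117922.60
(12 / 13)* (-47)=-564 / 13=-43.38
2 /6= 1 /3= 0.33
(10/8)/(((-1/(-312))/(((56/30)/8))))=91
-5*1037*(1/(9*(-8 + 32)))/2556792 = -5185/552267072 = -0.00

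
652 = 652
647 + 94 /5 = 3329 /5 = 665.80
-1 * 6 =-6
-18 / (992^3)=-9 / 488095744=-0.00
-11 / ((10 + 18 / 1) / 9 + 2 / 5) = -495 / 158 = -3.13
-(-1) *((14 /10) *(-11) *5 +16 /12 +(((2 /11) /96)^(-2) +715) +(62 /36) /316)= 1589359951 /5688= 279423.34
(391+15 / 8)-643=-2001 / 8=-250.12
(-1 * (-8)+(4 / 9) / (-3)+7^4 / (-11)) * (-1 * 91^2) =517521095 / 297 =1742495.27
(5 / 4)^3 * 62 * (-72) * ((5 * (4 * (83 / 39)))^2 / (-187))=2669487500 / 31603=84469.43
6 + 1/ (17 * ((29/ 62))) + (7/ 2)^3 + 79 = 504835/ 3944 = 128.00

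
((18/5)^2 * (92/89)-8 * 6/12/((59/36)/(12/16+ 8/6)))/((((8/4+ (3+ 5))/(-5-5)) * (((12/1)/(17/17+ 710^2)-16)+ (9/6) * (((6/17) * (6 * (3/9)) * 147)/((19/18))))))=-2612789257767/41320992241300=-0.06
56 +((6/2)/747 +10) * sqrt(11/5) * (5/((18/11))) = 27401 * sqrt(55)/4482 +56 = 101.34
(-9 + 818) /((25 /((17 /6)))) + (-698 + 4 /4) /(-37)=613411 /5550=110.52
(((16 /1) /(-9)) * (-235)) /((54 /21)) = 13160 /81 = 162.47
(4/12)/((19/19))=1/3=0.33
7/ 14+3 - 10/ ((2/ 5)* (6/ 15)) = -59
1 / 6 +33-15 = 109 / 6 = 18.17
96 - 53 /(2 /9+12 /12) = 579 /11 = 52.64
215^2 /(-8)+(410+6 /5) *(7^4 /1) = 39260523 /40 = 981513.08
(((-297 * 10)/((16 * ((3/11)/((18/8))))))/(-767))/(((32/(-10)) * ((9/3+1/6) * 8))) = -735075/29845504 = -0.02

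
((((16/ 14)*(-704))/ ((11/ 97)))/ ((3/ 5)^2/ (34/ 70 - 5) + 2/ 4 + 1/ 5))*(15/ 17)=-58851840/ 5831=-10092.92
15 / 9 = 5 / 3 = 1.67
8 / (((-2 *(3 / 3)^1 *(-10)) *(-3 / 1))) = -0.13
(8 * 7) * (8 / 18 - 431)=-217000 / 9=-24111.11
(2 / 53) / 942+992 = 24763297 / 24963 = 992.00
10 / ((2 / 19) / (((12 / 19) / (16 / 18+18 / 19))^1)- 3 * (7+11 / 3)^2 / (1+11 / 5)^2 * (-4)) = 5130 / 68557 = 0.07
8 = 8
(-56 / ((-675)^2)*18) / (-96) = 0.00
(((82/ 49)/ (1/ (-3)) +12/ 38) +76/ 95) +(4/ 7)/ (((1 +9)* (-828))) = -3.90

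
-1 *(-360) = 360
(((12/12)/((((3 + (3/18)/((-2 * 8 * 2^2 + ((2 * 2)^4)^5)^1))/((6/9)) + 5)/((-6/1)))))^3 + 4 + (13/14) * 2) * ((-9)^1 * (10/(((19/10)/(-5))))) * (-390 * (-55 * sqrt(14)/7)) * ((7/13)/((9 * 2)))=1180495225295705892243316792615117944938613712500 * sqrt(14)/9700674010073153101907125087292458090033669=455330.08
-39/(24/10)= -65/4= -16.25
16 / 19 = 0.84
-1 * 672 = -672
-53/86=-0.62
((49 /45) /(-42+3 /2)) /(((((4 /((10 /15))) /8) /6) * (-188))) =196 /171315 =0.00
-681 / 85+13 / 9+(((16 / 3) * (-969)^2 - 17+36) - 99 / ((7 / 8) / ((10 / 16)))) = 26816414062 / 5355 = 5007733.72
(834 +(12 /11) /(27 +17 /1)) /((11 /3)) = 302751 /1331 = 227.46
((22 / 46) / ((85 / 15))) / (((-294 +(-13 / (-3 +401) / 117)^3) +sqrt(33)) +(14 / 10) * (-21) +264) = -4500554721580670596109640 / 3137865549478299556739718617 - 1742639033608038838324800 * sqrt(33) / 72170907638000889805013528191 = -0.00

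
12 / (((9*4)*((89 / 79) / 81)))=2133 / 89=23.97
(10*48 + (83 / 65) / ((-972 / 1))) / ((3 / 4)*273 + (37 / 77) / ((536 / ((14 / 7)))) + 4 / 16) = 156453469403 / 66819436515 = 2.34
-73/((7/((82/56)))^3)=-5031233/7529536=-0.67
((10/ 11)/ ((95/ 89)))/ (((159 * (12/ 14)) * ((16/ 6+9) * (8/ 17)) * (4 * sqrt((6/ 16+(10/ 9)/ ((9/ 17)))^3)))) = 367659 * sqrt(3206)/ 284635588930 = 0.00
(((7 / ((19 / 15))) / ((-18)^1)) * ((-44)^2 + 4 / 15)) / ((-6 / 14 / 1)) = 711578 / 513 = 1387.09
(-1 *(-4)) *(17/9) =68/9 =7.56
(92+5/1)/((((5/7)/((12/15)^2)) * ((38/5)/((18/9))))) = 10864/475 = 22.87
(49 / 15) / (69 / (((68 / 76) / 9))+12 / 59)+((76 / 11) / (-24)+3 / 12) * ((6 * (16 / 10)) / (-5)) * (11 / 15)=606223 / 10445175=0.06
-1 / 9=-0.11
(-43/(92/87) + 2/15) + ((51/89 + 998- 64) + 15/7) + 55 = 951.19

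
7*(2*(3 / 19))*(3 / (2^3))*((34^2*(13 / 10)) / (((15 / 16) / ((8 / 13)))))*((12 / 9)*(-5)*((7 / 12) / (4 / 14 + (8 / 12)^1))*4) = -6344128 / 475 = -13356.06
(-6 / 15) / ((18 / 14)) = -14 / 45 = -0.31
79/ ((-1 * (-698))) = 79/ 698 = 0.11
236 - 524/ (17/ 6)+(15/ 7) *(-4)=5056/ 119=42.49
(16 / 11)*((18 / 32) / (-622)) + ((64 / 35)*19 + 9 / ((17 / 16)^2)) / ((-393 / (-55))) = 5.98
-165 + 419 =254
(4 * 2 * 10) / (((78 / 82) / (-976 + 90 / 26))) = -41469040 / 507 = -81792.98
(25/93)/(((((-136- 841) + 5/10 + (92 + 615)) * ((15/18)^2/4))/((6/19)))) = -576/317471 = -0.00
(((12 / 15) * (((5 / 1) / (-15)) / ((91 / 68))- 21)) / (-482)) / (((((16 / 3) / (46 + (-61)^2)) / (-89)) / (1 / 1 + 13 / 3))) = -3889721326 / 328965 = -11824.12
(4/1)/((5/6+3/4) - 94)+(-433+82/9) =-4231267/9981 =-423.93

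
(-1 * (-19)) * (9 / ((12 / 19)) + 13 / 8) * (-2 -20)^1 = -26543 / 4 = -6635.75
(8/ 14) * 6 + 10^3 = 7024/ 7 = 1003.43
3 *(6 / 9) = 2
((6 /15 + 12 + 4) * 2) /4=41 /5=8.20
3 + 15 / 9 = 14 / 3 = 4.67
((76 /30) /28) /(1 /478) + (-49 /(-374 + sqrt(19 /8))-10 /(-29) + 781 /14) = 98 * sqrt(38) /1118989 + 96874218911 /973520430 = 99.51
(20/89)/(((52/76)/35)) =13300/1157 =11.50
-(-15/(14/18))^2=-18225/49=-371.94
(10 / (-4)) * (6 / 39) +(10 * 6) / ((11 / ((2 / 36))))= -35 / 429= -0.08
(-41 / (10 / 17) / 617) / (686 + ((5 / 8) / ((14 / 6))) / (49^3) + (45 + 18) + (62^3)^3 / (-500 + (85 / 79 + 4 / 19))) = 1718742782787996 / 412987905314310242139802389565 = 0.00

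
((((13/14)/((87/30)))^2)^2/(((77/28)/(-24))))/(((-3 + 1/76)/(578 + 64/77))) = 5804714791200000/326507693624189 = 17.78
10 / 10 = 1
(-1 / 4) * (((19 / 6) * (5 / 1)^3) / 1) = -2375 / 24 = -98.96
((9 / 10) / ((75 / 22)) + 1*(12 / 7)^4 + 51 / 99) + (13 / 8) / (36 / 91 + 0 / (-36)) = 12857796769 / 950796000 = 13.52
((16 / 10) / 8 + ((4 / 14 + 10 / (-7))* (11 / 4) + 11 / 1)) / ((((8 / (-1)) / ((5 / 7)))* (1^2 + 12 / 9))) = -423 / 1372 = -0.31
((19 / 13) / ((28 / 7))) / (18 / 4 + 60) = 19 / 3354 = 0.01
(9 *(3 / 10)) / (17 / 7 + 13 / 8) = 756 / 1135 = 0.67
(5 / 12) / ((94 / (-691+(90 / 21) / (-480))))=-386965 / 126336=-3.06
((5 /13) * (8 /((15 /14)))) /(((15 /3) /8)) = 896 /195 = 4.59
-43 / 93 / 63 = -43 / 5859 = -0.01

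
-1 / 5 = -0.20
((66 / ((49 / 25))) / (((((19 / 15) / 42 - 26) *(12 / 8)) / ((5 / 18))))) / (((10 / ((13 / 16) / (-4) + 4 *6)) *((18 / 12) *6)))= -2094125 / 32983776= -0.06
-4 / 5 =-0.80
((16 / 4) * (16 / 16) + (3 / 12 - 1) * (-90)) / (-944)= -143 / 1888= -0.08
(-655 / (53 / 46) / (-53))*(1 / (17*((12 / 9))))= 45195 / 95506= 0.47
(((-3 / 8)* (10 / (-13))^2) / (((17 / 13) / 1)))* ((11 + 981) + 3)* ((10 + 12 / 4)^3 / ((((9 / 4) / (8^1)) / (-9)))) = 201786000 / 17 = 11869764.71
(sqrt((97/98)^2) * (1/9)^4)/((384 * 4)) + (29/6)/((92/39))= 2.05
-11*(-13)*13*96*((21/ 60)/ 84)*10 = 7436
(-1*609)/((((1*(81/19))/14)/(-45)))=269990/3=89996.67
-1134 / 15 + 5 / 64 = -24167 / 320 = -75.52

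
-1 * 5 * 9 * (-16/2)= 360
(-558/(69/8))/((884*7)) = -372/35581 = -0.01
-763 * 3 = -2289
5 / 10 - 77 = -153 / 2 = -76.50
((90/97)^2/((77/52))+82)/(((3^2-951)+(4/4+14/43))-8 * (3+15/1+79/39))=-100334282802/1337540864275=-0.08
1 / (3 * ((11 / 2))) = 2 / 33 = 0.06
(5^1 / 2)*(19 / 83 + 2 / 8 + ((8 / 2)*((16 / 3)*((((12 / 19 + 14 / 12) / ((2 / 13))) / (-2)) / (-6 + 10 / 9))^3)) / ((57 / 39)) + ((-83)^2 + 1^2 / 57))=764518973909220985 / 44227436030976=17286.08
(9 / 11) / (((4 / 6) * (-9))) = -3 / 22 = -0.14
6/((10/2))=6/5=1.20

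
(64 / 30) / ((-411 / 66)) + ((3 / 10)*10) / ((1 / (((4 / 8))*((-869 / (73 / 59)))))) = -316188499 / 300030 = -1053.86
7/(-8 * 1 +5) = -7/3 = -2.33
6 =6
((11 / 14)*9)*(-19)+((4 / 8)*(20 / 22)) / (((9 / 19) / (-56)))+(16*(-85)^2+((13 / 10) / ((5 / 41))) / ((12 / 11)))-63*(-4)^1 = 16032371653 / 138600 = 115673.68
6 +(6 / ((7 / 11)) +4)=136 / 7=19.43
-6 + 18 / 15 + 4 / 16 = -91 / 20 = -4.55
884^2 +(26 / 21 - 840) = 16392962 / 21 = 780617.24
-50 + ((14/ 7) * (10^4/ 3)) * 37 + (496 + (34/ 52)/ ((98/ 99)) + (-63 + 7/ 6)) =1888461619/ 7644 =247051.49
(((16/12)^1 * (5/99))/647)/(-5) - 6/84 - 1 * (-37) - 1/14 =49576994/1345113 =36.86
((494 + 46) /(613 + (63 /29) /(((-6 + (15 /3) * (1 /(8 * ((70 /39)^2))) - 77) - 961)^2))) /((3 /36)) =1398305910337134480 /132278013244559113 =10.57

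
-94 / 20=-47 / 10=-4.70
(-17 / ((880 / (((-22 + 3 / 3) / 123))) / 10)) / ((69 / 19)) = 2261 / 248952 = 0.01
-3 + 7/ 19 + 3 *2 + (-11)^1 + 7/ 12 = -1607/ 228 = -7.05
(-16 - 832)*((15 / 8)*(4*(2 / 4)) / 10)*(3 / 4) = -477 / 2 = -238.50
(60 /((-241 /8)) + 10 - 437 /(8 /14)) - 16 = -744923 /964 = -772.74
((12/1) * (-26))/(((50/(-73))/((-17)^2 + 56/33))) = 36415028/275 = 132418.28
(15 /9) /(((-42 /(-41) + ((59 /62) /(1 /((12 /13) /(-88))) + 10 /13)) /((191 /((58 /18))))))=2082889380 /37605083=55.39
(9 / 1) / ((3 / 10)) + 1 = 31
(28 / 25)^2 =784 / 625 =1.25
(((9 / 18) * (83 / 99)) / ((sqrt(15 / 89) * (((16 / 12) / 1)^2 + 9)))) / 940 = 83 * sqrt(1335) / 30089400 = 0.00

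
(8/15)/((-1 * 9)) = -8/135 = -0.06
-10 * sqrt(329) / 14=-5 * sqrt(329) / 7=-12.96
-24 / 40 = -3 / 5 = -0.60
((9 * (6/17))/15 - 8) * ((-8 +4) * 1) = 2648/85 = 31.15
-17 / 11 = -1.55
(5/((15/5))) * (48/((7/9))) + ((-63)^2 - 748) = 23267/7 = 3323.86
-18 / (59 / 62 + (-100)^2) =-1116 / 620059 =-0.00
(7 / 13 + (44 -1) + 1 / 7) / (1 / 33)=131175 / 91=1441.48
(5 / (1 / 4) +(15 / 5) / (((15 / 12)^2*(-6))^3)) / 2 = 1405994 / 140625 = 10.00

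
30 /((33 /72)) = 720 /11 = 65.45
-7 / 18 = -0.39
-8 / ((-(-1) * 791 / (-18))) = 144 / 791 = 0.18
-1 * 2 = -2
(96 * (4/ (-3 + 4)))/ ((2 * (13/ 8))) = 118.15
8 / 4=2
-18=-18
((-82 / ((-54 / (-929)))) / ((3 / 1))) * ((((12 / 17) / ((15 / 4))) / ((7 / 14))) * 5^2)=-6094240 / 1377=-4425.74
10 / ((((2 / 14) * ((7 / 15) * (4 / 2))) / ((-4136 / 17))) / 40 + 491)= 12408000 / 609232783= 0.02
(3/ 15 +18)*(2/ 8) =4.55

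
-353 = -353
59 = 59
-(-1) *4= 4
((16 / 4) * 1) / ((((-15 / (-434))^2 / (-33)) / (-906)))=2502874528 / 25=100114981.12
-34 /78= -17 /39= -0.44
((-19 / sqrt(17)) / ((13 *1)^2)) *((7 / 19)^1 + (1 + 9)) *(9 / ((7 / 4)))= -7092 *sqrt(17) / 20111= -1.45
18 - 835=-817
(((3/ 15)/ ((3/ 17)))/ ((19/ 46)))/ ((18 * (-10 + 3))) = -391/ 17955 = -0.02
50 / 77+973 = 973.65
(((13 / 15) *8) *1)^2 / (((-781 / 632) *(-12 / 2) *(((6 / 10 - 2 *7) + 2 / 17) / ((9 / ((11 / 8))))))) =-464828416 / 145488585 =-3.19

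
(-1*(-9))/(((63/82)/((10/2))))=410/7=58.57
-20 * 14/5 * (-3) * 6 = 1008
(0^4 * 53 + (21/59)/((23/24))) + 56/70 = 1.17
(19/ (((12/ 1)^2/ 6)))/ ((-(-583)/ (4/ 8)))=19/ 27984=0.00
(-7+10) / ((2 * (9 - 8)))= 3 / 2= 1.50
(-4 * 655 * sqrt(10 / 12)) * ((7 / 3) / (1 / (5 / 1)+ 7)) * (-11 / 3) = 252175 * sqrt(30) / 486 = 2842.02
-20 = -20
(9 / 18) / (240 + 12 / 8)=1 / 483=0.00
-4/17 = -0.24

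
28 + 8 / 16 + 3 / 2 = 30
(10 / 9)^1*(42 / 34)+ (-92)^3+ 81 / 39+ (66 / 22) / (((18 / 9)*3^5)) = -27878464057 / 35802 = -778684.54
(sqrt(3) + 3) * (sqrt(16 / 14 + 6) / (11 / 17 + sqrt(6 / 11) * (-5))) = -43350 * sqrt(231) / 294133-43350 * sqrt(77) / 294133-30855 * sqrt(14) / 294133-10285 * sqrt(42) / 294133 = -4.15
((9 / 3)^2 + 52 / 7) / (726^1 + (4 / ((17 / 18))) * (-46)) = 391 / 12642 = 0.03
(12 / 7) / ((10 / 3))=18 / 35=0.51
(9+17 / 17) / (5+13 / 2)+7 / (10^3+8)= 2903 / 3312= 0.88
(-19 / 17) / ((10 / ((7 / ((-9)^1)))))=0.09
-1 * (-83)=83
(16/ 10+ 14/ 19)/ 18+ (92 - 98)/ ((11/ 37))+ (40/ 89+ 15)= -1284182/ 279015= -4.60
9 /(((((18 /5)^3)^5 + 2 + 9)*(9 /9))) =274658203125 /6746640952170817807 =0.00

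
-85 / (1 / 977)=-83045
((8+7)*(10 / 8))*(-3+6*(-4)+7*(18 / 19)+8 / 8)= -6900 / 19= -363.16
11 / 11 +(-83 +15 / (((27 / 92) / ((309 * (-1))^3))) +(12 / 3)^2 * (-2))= -1507963374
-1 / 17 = -0.06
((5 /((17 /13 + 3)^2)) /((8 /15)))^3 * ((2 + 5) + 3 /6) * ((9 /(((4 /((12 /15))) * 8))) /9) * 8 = 6108930140625 /31581162962944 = 0.19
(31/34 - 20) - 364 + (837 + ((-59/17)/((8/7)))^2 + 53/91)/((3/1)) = -169693967/1683136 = -100.82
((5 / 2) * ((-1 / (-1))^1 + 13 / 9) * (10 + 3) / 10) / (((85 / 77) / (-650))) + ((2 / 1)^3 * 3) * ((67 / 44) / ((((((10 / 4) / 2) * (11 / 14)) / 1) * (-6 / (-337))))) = -239550703 / 92565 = -2587.92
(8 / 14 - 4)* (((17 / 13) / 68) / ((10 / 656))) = -1968 / 455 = -4.33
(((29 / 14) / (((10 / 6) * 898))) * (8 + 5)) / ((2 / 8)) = 1131 / 15715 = 0.07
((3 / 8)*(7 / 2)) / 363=7 / 1936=0.00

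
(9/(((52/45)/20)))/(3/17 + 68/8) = 13770/767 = 17.95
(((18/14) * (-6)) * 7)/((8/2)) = -27/2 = -13.50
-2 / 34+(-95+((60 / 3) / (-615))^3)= -3007162160 / 31634739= -95.06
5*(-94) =-470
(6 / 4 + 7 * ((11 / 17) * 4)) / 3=667 / 102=6.54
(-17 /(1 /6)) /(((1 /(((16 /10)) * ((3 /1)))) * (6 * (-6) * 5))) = 68 /25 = 2.72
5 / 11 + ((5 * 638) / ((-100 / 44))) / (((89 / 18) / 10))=-2778683 / 979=-2838.29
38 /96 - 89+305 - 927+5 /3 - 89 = -12767 /16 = -797.94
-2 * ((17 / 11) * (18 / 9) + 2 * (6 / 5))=-604 / 55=-10.98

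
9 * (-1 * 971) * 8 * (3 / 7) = -209736 / 7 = -29962.29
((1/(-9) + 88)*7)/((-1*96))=-5537/864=-6.41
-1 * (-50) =50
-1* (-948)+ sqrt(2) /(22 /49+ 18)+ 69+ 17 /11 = 49* sqrt(2) /904+ 11204 /11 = 1018.62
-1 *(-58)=58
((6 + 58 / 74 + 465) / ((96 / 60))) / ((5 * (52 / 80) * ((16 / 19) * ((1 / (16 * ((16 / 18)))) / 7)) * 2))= 23216480 / 4329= 5363.01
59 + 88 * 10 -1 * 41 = 898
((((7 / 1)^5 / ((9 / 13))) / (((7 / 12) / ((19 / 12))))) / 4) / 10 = 593047 / 360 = 1647.35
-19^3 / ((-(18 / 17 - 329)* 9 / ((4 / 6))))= -233206 / 150525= -1.55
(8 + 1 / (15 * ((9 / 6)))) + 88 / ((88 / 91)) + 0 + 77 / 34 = 155003 / 1530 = 101.31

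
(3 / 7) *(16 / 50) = 24 / 175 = 0.14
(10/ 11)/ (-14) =-0.06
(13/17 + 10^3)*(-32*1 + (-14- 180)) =-3844938/17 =-226172.82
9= 9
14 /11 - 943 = -10359 /11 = -941.73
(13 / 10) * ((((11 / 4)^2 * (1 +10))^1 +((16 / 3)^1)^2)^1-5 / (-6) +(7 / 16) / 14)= 421187 / 2880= 146.25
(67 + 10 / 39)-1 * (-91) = 6172 / 39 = 158.26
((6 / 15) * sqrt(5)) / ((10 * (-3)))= -sqrt(5) / 75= -0.03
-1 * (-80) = 80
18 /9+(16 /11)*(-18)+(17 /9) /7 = -16571 /693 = -23.91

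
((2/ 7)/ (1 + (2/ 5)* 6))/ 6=5/ 357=0.01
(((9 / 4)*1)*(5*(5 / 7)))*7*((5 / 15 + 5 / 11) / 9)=325 / 66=4.92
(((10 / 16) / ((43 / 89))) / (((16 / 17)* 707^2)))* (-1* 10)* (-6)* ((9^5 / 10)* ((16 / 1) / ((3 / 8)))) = 893411370 / 21493507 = 41.57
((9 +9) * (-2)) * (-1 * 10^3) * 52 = 1872000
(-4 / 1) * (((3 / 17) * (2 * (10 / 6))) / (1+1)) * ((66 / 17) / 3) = -440 / 289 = -1.52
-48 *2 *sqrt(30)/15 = -32 *sqrt(30)/5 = -35.05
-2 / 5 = -0.40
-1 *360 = -360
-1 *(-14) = 14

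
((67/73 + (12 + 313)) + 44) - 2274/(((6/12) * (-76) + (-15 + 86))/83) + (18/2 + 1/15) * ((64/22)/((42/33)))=-449298862/84315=-5328.81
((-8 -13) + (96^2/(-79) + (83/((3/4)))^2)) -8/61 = 525193393/43371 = 12109.32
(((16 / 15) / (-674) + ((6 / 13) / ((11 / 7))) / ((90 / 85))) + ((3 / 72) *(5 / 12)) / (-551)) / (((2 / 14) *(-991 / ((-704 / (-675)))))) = -147626130974 / 72663245737875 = -0.00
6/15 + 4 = 22/5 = 4.40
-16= -16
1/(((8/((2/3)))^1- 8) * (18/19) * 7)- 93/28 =-1655/504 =-3.28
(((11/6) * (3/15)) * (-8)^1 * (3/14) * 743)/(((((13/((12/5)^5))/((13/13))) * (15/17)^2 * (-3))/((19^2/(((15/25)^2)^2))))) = 1746290518016/511875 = 3411556.57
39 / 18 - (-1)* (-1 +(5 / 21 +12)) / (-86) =3677 / 1806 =2.04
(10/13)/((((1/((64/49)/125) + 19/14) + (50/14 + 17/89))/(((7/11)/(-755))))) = -558208/86803924779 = -0.00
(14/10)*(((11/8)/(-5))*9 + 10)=2107/200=10.54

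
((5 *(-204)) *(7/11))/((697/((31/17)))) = -1.70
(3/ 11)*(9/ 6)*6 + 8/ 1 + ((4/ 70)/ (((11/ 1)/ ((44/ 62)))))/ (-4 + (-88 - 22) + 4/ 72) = 255912733/ 24478685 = 10.45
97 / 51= 1.90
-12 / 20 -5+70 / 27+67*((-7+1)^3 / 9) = -217486 / 135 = -1611.01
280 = 280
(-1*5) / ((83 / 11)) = -55 / 83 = -0.66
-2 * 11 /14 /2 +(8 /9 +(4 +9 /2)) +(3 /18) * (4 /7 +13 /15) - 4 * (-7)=2579 /70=36.84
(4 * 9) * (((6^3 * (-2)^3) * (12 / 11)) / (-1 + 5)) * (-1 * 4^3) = 11943936 / 11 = 1085812.36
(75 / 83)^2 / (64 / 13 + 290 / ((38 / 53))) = 463125 / 232207523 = 0.00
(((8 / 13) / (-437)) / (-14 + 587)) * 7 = -56 / 3255213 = -0.00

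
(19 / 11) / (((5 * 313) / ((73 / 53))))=1387 / 912395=0.00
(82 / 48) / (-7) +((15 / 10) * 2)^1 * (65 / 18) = 593 / 56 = 10.59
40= 40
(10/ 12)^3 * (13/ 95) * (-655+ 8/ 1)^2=136047925/ 4104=33150.08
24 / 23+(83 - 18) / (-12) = -1207 / 276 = -4.37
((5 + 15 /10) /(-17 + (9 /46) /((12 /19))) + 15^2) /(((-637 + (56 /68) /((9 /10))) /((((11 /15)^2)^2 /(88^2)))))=-1418875403 /107594204760000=-0.00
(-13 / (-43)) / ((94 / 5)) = 65 / 4042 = 0.02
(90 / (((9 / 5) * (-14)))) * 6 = -21.43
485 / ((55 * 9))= 97 / 99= 0.98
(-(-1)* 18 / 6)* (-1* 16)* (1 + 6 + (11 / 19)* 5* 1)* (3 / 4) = -6768 / 19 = -356.21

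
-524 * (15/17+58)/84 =-18733/51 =-367.31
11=11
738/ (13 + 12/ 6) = 246/ 5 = 49.20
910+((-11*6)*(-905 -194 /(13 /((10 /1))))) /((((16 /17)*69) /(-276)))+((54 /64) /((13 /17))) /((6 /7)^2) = -294800.23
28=28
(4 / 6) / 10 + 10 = 151 / 15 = 10.07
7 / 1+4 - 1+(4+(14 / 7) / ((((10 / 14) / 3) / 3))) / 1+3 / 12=39.45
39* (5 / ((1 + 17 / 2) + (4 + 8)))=390 / 43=9.07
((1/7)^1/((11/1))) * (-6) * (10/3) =-20/77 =-0.26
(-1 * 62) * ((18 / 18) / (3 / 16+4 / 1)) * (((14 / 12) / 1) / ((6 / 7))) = -20.15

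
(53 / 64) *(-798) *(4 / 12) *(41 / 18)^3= -485824129 / 186624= -2603.22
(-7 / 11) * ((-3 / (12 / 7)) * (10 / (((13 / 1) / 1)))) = 245 / 286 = 0.86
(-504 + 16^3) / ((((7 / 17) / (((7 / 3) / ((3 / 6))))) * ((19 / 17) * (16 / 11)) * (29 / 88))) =125608648 / 1653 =75988.29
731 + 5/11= 8046/11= 731.45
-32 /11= -2.91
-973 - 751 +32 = -1692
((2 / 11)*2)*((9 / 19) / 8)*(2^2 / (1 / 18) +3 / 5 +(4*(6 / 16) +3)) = 6939 / 4180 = 1.66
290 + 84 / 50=7292 / 25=291.68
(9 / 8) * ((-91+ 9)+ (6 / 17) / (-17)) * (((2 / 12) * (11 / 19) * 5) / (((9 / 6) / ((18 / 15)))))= -195558 / 5491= -35.61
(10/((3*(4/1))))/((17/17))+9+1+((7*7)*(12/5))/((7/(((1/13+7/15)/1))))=38933/1950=19.97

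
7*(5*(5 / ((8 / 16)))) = 350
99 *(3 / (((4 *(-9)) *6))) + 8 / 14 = -45 / 56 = -0.80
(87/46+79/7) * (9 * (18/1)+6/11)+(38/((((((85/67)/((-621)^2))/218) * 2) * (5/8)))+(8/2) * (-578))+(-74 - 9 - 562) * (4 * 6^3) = 1515850782302882/752675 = 2013951283.49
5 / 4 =1.25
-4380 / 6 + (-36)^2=566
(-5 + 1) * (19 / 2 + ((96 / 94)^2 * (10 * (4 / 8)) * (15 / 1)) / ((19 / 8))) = -7124498 / 41971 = -169.75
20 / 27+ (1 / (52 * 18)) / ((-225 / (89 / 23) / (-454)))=1814203 / 2421900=0.75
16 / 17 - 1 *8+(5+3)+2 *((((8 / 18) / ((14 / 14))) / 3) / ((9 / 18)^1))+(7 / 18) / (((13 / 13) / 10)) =2489 / 459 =5.42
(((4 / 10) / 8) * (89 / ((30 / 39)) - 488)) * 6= -11169 / 100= -111.69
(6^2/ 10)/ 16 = 9/ 40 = 0.22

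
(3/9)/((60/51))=17/60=0.28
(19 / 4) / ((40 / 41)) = 779 / 160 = 4.87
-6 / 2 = -3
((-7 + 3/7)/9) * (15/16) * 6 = -115/28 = -4.11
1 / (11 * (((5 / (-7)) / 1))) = -7 / 55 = -0.13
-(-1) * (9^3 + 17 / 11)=8036 / 11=730.55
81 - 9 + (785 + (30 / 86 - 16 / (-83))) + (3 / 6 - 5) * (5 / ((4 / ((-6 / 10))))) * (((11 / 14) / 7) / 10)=23995897433 / 27980960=857.58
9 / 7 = 1.29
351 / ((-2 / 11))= -3861 / 2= -1930.50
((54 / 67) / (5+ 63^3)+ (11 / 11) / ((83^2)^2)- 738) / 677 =-293389028458642907 / 269138716991413214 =-1.09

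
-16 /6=-8 /3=-2.67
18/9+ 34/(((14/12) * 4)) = 65/7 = 9.29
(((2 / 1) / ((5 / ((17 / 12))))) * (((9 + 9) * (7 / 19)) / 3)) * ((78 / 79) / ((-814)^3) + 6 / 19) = 15211376632053 / 38454530784340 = 0.40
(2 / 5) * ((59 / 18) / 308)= 59 / 13860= 0.00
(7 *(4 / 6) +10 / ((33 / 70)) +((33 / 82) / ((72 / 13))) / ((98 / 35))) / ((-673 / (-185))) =1452435185 / 203967456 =7.12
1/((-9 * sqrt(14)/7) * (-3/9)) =sqrt(14)/6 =0.62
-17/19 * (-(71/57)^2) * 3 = 85697/20577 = 4.16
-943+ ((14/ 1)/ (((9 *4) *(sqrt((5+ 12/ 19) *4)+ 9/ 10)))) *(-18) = -38897153/ 41261 - 1400 *sqrt(2033)/ 41261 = -944.24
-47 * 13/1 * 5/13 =-235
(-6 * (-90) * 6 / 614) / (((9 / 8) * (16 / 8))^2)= 320 / 307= 1.04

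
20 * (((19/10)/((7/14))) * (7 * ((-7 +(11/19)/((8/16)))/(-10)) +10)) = 5354/5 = 1070.80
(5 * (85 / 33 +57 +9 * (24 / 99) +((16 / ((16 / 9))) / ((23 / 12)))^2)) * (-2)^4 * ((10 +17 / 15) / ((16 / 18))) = 488646676 / 5819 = 83974.34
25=25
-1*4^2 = -16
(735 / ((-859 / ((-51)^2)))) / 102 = -37485 / 1718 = -21.82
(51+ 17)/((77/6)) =408/77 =5.30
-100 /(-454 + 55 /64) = 6400 /29001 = 0.22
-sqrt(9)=-3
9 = 9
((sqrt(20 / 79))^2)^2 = 400 / 6241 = 0.06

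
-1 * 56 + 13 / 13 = -55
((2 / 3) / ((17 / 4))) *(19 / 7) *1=152 / 357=0.43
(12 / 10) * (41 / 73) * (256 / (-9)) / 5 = -20992 / 5475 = -3.83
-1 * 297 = -297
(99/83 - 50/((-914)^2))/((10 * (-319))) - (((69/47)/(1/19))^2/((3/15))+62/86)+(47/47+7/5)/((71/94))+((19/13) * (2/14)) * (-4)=-9101139230506901388033/2340437703643219180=-3888.65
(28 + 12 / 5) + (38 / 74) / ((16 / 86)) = 49077 / 1480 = 33.16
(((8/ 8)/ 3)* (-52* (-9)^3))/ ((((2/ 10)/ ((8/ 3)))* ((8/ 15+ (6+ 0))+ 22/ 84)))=24793.83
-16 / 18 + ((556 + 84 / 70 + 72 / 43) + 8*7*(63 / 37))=46775654 / 71595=653.34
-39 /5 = -7.80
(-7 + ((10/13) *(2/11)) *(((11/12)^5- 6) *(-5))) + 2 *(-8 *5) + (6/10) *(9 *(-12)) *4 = -1171695403/3421440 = -342.46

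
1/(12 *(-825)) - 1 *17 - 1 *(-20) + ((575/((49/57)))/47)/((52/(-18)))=-570967889/296396100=-1.93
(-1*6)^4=1296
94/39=2.41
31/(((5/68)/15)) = 6324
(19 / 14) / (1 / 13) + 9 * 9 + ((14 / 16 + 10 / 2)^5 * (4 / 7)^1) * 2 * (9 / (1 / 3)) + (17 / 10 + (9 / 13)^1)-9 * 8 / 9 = 402673875061 / 1863680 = 216063.85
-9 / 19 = -0.47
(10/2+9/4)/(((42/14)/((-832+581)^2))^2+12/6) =115104654029/31753008044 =3.62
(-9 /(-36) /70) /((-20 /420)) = -3 /40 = -0.08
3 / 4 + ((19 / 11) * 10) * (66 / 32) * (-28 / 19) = -207 / 4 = -51.75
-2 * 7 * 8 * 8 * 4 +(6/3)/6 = -10751/3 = -3583.67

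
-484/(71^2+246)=-484/5287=-0.09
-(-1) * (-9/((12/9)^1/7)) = -189/4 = -47.25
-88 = -88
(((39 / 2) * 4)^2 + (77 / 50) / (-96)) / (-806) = -29203123 / 3868800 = -7.55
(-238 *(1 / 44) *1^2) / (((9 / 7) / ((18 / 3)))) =-833 / 33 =-25.24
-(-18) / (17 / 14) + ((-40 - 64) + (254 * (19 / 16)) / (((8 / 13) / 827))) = 440919747 / 1088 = 405257.12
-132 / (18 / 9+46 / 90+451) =-1485 / 5102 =-0.29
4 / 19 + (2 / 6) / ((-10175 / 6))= 40662 / 193325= 0.21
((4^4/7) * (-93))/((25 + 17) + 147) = -18.00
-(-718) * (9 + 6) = 10770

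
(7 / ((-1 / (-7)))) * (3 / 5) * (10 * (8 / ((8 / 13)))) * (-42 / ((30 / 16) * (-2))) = 214032 / 5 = 42806.40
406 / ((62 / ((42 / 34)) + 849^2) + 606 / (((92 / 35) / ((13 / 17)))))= 6667332 / 11840713415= 0.00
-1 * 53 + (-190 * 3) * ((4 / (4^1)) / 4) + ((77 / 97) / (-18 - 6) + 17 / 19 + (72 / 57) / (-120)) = -43048543 / 221160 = -194.65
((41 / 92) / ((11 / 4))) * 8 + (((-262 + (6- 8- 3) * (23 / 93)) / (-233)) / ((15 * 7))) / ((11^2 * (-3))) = 1.30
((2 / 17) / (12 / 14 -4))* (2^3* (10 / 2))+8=1216 / 187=6.50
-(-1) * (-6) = -6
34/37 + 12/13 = 886/481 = 1.84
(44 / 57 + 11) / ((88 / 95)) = 12.71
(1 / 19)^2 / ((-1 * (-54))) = 1 / 19494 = 0.00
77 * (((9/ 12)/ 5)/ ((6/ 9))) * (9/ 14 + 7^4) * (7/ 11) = 2118249/ 80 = 26478.11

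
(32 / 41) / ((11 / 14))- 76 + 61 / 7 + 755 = 2174250 / 3157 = 688.71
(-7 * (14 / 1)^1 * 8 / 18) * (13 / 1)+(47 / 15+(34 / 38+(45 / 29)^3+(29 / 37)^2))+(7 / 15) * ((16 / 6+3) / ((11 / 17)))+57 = -155991140036504 / 314019228105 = -496.76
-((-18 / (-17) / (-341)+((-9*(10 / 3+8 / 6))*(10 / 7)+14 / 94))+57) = 777644 / 272459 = 2.85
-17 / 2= -8.50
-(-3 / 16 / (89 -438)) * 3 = -9 / 5584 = -0.00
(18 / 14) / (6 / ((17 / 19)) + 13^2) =153 / 20909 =0.01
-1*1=-1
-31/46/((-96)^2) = -31/423936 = -0.00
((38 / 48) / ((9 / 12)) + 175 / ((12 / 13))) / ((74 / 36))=6863 / 74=92.74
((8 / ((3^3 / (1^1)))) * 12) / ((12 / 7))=56 / 27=2.07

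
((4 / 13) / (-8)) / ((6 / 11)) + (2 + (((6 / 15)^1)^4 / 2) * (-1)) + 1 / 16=771883 / 390000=1.98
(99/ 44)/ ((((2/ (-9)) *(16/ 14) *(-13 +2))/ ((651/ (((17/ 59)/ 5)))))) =108889515/ 11968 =9098.39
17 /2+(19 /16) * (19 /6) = 1177 /96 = 12.26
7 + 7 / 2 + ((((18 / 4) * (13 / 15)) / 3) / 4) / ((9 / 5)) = 769 / 72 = 10.68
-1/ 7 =-0.14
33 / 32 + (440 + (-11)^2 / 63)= 892991 / 2016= 442.95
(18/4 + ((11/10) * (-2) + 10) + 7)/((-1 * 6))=-3.22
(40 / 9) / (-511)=-40 / 4599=-0.01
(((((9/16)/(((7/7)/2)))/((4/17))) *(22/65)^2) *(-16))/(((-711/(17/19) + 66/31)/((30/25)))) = 39025404/2941001375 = 0.01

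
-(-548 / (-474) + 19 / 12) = -2597 / 948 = -2.74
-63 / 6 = -21 / 2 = -10.50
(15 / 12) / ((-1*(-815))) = 1 / 652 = 0.00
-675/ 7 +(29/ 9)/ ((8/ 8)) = -5872/ 63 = -93.21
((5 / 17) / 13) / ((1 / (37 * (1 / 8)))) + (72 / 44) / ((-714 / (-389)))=135613 / 136136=1.00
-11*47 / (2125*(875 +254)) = -517 / 2399125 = -0.00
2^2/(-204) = -1/51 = -0.02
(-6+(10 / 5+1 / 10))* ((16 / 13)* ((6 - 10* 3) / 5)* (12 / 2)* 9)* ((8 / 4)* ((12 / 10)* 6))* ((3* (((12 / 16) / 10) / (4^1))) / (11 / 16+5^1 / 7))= 70543872 / 98125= 718.92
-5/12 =-0.42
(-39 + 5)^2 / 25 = 1156 / 25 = 46.24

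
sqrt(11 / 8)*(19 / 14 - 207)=-2879*sqrt(22) / 56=-241.14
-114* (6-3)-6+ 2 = -346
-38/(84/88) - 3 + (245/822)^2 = -202059797/4729788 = -42.72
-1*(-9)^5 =59049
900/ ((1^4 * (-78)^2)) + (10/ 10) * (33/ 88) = 707/ 1352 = 0.52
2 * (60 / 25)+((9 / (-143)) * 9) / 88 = 301611 / 62920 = 4.79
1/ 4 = 0.25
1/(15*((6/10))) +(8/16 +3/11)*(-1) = -131/198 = -0.66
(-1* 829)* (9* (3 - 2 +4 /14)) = -67149 /7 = -9592.71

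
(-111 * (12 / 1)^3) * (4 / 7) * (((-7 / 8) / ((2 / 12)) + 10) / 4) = -911088 / 7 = -130155.43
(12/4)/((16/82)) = 123/8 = 15.38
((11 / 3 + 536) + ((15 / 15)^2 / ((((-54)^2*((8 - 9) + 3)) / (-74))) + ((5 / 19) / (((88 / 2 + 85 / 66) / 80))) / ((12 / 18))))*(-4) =-89483551721 / 41400639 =-2161.41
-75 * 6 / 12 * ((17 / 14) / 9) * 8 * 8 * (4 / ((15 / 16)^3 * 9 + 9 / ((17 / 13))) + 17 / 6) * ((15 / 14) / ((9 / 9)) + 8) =-191189597300 / 20907747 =-9144.44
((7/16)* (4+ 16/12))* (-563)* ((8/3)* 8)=-252224/9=-28024.89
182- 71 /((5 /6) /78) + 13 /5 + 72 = -6389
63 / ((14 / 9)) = 81 / 2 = 40.50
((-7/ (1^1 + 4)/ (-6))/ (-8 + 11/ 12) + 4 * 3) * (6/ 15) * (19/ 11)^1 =193268/ 23375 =8.27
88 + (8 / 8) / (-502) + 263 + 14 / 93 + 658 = 1009.15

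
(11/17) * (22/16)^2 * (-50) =-33275/544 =-61.17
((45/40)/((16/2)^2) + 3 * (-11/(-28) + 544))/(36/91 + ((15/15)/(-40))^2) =4121.84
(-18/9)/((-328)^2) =-1/53792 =-0.00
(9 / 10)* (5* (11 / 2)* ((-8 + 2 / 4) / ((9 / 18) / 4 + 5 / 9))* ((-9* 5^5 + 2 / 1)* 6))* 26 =58634767620 / 49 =1196627910.61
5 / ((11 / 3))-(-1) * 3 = 48 / 11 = 4.36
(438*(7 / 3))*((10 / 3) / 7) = 486.67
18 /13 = 1.38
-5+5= 0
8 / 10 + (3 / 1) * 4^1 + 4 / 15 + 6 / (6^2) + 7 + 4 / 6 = 209 / 10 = 20.90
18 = 18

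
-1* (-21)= 21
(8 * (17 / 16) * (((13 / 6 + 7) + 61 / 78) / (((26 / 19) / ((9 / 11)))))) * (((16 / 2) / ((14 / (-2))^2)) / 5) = 751944 / 455455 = 1.65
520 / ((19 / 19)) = 520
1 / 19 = 0.05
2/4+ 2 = 5/2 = 2.50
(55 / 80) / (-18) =-11 / 288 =-0.04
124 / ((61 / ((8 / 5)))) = 992 / 305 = 3.25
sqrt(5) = 2.24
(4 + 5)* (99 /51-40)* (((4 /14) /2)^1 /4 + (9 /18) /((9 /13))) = -123577 /476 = -259.62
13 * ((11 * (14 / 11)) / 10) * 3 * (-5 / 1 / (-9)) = 91 / 3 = 30.33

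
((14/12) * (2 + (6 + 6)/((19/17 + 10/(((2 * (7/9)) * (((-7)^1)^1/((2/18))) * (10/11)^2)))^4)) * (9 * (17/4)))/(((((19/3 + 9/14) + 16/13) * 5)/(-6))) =-1940128131972129504223/20816894289004356805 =-93.20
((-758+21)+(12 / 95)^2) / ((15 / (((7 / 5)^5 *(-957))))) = 35660397445673 / 141015625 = 252882.60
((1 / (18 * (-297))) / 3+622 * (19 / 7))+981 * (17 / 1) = 2061797159 / 112266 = 18365.29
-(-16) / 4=4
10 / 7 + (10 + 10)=150 / 7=21.43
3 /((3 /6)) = 6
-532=-532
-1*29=-29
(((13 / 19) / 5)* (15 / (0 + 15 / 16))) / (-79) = -208 / 7505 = -0.03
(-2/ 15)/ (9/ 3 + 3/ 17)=-17/ 405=-0.04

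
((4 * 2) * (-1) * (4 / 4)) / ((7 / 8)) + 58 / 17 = -682 / 119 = -5.73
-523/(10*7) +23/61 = -7.09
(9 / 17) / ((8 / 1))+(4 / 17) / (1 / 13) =25 / 8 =3.12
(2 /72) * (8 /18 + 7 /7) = 13 /324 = 0.04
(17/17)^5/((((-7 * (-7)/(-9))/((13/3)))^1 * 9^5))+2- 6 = -3857881/964467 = -4.00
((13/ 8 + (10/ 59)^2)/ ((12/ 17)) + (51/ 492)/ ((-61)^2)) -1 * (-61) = 1076452429535/ 16994074912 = 63.34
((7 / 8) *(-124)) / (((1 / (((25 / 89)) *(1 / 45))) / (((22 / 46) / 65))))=-2387 / 478998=-0.00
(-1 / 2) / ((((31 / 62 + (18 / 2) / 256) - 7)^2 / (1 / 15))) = -32768 / 41085375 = -0.00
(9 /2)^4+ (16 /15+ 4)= 99631 /240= 415.13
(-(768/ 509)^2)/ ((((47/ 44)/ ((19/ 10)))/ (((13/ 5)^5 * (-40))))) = 732327715012608/ 38052521875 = 19245.18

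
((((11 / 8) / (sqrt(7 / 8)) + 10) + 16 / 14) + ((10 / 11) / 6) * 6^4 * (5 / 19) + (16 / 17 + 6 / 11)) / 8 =11 * sqrt(14) / 224 + 399827 / 49742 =8.22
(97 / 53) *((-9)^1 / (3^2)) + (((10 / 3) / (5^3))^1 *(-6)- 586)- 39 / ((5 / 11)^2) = -1029194 / 1325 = -776.75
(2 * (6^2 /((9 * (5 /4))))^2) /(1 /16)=8192 /25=327.68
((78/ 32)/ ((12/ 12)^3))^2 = 1521/ 256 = 5.94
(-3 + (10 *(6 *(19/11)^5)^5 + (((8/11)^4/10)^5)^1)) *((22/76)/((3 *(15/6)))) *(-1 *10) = -45235176902460952162011898385440528814486/1754483632878230726245546678125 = -25782615497.10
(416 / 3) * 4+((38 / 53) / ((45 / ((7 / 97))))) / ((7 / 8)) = 128319664 / 231345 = 554.67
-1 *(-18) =18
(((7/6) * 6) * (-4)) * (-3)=84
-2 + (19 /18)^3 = -0.82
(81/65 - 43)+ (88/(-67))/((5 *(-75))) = -13636706/326625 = -41.75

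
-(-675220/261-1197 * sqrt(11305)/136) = 1197 * sqrt(11305)/136+675220/261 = 3522.87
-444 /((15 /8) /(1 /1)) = -1184 /5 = -236.80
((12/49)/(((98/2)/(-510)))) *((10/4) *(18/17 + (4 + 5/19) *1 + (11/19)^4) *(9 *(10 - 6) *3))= -1170241149600/312900721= -3739.98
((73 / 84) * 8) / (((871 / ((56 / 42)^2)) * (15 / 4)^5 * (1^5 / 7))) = 2392064 / 17858221875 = 0.00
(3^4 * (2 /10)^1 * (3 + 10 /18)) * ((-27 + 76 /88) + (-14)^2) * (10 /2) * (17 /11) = 9148176 /121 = 75604.76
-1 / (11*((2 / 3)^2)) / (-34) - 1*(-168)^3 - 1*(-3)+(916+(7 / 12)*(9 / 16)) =56758854367 / 11968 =4742551.33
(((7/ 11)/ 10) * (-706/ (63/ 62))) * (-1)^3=21886/ 495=44.21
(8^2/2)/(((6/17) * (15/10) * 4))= 136/9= 15.11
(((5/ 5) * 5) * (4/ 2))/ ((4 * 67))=5/ 134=0.04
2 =2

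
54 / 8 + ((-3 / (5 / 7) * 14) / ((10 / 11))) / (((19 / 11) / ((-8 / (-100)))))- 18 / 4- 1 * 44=-2125421 / 47500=-44.75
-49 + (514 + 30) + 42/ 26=6456/ 13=496.62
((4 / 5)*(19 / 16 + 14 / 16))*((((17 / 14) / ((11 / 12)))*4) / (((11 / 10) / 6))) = 3672 / 77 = 47.69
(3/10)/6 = 1/20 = 0.05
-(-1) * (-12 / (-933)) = 4 / 311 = 0.01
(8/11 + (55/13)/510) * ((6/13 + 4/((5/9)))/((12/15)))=7.04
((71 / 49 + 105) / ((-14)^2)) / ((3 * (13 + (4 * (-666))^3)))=-1304 / 136180861095993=-0.00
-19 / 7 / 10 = -19 / 70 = -0.27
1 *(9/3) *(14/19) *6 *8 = 2016/19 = 106.11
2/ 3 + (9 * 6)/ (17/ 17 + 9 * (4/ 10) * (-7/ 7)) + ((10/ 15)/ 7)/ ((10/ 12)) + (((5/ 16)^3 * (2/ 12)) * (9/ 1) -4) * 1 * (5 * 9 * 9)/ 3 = -6192730603/ 11182080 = -553.81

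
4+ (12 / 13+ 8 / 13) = 72 / 13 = 5.54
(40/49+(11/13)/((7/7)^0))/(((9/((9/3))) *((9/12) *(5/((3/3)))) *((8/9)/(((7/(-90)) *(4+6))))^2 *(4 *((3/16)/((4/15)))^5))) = 5922357248/35982984375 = 0.16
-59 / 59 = -1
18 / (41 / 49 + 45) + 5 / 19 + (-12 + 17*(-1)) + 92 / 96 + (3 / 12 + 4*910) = 1850104397 / 512088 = 3612.86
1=1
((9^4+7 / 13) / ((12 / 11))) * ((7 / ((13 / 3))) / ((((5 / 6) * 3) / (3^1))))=1970430 / 169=11659.35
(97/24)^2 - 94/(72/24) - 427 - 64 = -291455/576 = -506.00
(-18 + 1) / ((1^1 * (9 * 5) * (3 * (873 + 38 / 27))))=-17 / 118045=-0.00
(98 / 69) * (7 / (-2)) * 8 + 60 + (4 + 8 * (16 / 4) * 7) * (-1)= -14336 / 69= -207.77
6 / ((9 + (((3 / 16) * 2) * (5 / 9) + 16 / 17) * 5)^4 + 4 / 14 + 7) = 1163831058432 / 9176667017396743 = 0.00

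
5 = 5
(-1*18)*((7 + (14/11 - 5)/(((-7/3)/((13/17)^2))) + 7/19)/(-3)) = 21062238/422807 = 49.82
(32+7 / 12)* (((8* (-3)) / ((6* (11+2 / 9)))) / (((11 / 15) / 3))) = -52785 / 1111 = -47.51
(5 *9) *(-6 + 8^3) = 22770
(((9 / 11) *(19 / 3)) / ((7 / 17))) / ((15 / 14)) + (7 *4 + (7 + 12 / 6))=2681 / 55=48.75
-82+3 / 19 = -1555 / 19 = -81.84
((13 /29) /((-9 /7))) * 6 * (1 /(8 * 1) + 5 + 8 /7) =-1521 /116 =-13.11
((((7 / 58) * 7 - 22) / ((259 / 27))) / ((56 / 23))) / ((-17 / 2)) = 761967 / 7150472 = 0.11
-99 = -99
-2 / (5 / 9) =-18 / 5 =-3.60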